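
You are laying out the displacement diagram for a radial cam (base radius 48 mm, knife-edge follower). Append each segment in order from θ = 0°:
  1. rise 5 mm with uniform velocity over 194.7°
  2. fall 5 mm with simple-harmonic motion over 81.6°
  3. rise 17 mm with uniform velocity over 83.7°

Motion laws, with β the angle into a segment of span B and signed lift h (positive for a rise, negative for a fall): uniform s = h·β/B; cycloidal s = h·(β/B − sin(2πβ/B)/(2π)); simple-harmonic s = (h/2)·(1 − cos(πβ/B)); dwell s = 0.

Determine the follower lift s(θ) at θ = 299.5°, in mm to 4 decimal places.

seg 1 [0°–194.7°] uniform, h=5: full span → s += 5 → s = 5.0000
seg 2 [194.7°–276.3°] simple-harmonic, h=-5: full span → s += -5 → s = 0.0000
seg 3 [276.3°–360°] uniform, h=17: θ=299.5° here. β=23.2, B=83.7. 17·23.2/83.7 = 4.7121 → s = 4.7121

4.7121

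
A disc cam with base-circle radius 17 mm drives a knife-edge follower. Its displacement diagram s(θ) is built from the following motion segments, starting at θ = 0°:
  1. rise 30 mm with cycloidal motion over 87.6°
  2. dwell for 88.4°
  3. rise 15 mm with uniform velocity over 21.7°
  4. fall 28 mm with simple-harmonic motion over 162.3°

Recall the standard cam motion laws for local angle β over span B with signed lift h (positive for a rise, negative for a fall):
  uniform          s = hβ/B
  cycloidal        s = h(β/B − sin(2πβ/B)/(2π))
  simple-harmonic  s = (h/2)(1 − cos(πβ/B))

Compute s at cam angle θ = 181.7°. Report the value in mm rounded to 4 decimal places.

seg 1 [0°–87.6°] cycloidal, h=30: full span → s += 30 → s = 30.0000
seg 2 [87.6°–176°] dwell: s stays 30.0000
seg 3 [176°–197.7°] uniform, h=15: θ=181.7° here. β=5.7, B=21.7. 15·5.7/21.7 = 3.9401 → s = 33.9401

33.9401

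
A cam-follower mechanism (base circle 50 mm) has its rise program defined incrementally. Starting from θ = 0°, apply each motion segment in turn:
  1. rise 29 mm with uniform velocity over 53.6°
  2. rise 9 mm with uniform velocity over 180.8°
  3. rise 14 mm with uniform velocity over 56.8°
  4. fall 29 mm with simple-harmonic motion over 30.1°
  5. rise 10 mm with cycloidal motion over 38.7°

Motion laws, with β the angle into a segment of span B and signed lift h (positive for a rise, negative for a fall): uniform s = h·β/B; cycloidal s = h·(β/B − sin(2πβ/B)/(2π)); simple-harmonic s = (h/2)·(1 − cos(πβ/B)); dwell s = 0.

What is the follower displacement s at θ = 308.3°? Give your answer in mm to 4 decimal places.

seg 1 [0°–53.6°] uniform, h=29: full span → s += 29 → s = 29.0000
seg 2 [53.6°–234.4°] uniform, h=9: full span → s += 9 → s = 38.0000
seg 3 [234.4°–291.2°] uniform, h=14: full span → s += 14 → s = 52.0000
seg 4 [291.2°–321.3°] simple-harmonic, h=-29: θ=308.3° here. β=17.1, B=30.1. -29/2·(1 − cos(π·0.5681)) = -17.5788 → s = 34.4212

34.4212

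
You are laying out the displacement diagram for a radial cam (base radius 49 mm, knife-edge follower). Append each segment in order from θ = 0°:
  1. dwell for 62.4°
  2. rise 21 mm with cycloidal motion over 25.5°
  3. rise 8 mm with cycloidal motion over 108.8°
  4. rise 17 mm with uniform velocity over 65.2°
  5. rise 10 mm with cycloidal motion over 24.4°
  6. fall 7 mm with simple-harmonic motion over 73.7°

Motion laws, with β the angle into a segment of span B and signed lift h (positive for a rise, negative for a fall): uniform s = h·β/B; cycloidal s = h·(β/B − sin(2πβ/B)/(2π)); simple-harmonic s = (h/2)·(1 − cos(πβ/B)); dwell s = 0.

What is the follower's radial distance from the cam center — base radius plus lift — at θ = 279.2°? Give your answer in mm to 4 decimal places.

seg 1 [0°–62.4°] dwell: s stays 0.0000
seg 2 [62.4°–87.9°] cycloidal, h=21: full span → s += 21 → s = 21.0000
seg 3 [87.9°–196.7°] cycloidal, h=8: full span → s += 8 → s = 29.0000
seg 4 [196.7°–261.9°] uniform, h=17: full span → s += 17 → s = 46.0000
seg 5 [261.9°–286.3°] cycloidal, h=10: θ=279.2° here. β=17.3, B=24.4. 10·(0.7090 − sin(2π·0.7090)/(2π)) = 8.6292 → s = 54.6292
radial distance = base radius + s = 49 + 54.6292 = 103.6292

103.6292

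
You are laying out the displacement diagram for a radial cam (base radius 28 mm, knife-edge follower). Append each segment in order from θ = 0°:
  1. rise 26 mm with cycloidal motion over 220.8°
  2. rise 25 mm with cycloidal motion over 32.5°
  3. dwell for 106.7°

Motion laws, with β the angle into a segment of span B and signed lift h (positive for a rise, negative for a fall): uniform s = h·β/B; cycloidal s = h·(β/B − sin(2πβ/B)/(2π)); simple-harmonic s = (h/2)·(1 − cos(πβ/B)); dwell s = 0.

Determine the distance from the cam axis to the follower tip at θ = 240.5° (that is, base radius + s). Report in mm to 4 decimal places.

seg 1 [0°–220.8°] cycloidal, h=26: full span → s += 26 → s = 26.0000
seg 2 [220.8°–253.3°] cycloidal, h=25: θ=240.5° here. β=19.7, B=32.5. 25·(0.6062 − sin(2π·0.6062)/(2π)) = 17.6153 → s = 43.6153
radial distance = base radius + s = 28 + 43.6153 = 71.6153

71.6153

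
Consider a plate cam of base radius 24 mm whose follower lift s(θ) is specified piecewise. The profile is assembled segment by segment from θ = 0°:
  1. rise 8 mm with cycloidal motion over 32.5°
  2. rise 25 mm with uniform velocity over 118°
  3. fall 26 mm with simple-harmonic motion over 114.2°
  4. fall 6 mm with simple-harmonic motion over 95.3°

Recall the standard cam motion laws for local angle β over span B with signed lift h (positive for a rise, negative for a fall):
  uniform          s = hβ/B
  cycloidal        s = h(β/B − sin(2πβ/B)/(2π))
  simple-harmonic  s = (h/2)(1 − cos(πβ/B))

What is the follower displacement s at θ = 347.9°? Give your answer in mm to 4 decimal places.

seg 1 [0°–32.5°] cycloidal, h=8: full span → s += 8 → s = 8.0000
seg 2 [32.5°–150.5°] uniform, h=25: full span → s += 25 → s = 33.0000
seg 3 [150.5°–264.7°] simple-harmonic, h=-26: full span → s += -26 → s = 7.0000
seg 4 [264.7°–360°] simple-harmonic, h=-6: θ=347.9° here. β=83.2, B=95.3. -6/2·(1 − cos(π·0.8730)) = -5.7645 → s = 1.2355

1.2355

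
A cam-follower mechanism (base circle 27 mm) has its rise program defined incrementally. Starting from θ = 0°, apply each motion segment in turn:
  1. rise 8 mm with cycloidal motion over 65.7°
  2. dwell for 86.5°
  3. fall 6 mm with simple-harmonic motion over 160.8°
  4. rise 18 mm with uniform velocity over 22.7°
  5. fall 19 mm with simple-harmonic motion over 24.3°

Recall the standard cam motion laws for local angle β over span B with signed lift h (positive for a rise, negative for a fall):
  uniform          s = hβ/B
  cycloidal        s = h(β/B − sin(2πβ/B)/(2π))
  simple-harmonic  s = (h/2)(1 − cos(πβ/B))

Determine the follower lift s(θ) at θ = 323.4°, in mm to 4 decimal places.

seg 1 [0°–65.7°] cycloidal, h=8: full span → s += 8 → s = 8.0000
seg 2 [65.7°–152.2°] dwell: s stays 8.0000
seg 3 [152.2°–313°] simple-harmonic, h=-6: full span → s += -6 → s = 2.0000
seg 4 [313°–335.7°] uniform, h=18: θ=323.4° here. β=10.4, B=22.7. 18·10.4/22.7 = 8.2467 → s = 10.2467

10.2467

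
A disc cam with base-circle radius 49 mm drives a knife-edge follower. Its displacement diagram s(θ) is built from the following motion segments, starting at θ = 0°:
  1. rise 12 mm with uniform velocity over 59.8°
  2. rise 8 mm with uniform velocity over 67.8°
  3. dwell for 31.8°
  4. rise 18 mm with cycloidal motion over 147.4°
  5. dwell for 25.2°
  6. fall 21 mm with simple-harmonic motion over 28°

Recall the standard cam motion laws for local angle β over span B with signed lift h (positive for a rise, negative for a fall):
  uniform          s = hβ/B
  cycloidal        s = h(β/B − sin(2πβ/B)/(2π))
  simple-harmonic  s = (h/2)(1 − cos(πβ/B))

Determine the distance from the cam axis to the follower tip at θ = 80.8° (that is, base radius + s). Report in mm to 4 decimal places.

seg 1 [0°–59.8°] uniform, h=12: full span → s += 12 → s = 12.0000
seg 2 [59.8°–127.6°] uniform, h=8: θ=80.8° here. β=21, B=67.8. 8·21/67.8 = 2.4779 → s = 14.4779
radial distance = base radius + s = 49 + 14.4779 = 63.4779

63.4779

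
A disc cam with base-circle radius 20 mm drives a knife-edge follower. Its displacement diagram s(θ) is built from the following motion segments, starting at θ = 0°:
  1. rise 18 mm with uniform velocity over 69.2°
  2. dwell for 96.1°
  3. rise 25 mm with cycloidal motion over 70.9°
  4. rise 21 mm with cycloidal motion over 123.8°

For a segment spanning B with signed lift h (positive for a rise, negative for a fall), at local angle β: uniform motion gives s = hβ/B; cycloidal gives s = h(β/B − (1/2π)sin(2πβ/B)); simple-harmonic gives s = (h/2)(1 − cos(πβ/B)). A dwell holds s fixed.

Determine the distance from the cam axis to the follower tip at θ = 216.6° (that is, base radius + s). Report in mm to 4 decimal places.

seg 1 [0°–69.2°] uniform, h=18: full span → s += 18 → s = 18.0000
seg 2 [69.2°–165.3°] dwell: s stays 18.0000
seg 3 [165.3°–236.2°] cycloidal, h=25: θ=216.6° here. β=51.3, B=70.9. 25·(0.7236 − sin(2π·0.7236)/(2π)) = 22.0129 → s = 40.0129
radial distance = base radius + s = 20 + 40.0129 = 60.0129

60.0129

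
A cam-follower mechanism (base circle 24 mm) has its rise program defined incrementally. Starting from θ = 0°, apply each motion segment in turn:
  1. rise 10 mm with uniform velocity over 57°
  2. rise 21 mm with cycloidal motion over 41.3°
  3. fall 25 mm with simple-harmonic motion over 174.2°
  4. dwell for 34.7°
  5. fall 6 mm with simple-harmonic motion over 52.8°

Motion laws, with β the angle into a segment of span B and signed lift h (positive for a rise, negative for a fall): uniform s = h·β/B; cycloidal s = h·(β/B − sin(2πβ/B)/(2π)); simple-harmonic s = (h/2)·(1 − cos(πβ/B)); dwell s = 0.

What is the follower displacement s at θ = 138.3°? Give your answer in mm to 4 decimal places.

seg 1 [0°–57°] uniform, h=10: full span → s += 10 → s = 10.0000
seg 2 [57°–98.3°] cycloidal, h=21: full span → s += 21 → s = 31.0000
seg 3 [98.3°–272.5°] simple-harmonic, h=-25: θ=138.3° here. β=40, B=174.2. -25/2·(1 − cos(π·0.2296)) = -3.1138 → s = 27.8862

27.8862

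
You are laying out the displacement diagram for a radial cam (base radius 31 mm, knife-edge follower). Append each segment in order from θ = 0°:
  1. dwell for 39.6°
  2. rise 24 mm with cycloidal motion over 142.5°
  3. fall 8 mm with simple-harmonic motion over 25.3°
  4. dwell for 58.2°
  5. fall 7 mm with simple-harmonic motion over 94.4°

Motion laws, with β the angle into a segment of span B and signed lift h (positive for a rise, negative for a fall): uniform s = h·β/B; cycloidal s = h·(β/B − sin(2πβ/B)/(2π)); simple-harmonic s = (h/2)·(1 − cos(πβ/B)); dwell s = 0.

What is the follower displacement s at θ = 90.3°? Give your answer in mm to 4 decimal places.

seg 1 [0°–39.6°] dwell: s stays 0.0000
seg 2 [39.6°–182.1°] cycloidal, h=24: θ=90.3° here. β=50.7, B=142.5. 24·(0.3558 − sin(2π·0.3558)/(2π)) = 5.5324 → s = 5.5324

5.5324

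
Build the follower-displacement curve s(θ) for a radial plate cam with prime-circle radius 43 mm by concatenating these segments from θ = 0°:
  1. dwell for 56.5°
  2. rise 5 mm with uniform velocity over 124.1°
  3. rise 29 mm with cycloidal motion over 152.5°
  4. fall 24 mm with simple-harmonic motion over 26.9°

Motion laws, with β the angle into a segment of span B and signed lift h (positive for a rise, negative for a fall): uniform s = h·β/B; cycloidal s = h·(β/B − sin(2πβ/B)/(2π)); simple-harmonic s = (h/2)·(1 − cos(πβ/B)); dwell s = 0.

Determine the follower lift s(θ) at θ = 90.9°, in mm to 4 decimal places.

seg 1 [0°–56.5°] dwell: s stays 0.0000
seg 2 [56.5°–180.6°] uniform, h=5: θ=90.9° here. β=34.4, B=124.1. 5·34.4/124.1 = 1.3860 → s = 1.3860

1.3860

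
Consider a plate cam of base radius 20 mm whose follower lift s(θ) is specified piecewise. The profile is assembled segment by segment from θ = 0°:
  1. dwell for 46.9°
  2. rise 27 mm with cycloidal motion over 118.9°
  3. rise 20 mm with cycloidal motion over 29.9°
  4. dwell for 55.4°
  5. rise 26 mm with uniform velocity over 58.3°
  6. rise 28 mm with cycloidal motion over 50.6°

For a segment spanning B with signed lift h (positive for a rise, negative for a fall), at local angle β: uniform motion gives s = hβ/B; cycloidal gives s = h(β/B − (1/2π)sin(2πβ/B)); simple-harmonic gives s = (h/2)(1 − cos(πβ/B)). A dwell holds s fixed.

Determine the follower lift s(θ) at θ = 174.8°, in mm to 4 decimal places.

seg 1 [0°–46.9°] dwell: s stays 0.0000
seg 2 [46.9°–165.8°] cycloidal, h=27: full span → s += 27 → s = 27.0000
seg 3 [165.8°–195.7°] cycloidal, h=20: θ=174.8° here. β=9, B=29.9. 20·(0.3010 − sin(2π·0.3010)/(2π)) = 2.9990 → s = 29.9990

29.9990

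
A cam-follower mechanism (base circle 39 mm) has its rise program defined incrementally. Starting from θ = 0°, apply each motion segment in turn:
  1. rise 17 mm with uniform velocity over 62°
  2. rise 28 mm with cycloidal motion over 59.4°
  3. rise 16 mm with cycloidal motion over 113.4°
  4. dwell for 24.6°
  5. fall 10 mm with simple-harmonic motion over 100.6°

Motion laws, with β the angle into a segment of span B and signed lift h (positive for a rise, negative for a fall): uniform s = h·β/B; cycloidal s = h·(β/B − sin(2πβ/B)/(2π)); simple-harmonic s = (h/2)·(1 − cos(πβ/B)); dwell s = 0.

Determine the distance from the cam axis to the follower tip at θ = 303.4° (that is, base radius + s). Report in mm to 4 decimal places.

seg 1 [0°–62°] uniform, h=17: full span → s += 17 → s = 17.0000
seg 2 [62°–121.4°] cycloidal, h=28: full span → s += 28 → s = 45.0000
seg 3 [121.4°–234.8°] cycloidal, h=16: full span → s += 16 → s = 61.0000
seg 4 [234.8°–259.4°] dwell: s stays 61.0000
seg 5 [259.4°–360°] simple-harmonic, h=-10: θ=303.4° here. β=44, B=100.6. -10/2·(1 − cos(π·0.4374)) = -4.0226 → s = 56.9774
radial distance = base radius + s = 39 + 56.9774 = 95.9774

95.9774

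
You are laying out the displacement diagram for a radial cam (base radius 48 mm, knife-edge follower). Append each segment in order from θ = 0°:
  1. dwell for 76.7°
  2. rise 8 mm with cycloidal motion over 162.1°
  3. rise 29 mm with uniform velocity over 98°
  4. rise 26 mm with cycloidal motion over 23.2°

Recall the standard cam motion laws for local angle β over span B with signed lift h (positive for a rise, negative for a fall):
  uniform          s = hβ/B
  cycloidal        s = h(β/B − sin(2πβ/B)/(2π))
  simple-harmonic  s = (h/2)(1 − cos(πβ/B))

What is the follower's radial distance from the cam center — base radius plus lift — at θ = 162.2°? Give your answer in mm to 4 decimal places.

seg 1 [0°–76.7°] dwell: s stays 0.0000
seg 2 [76.7°–238.8°] cycloidal, h=8: θ=162.2° here. β=85.5, B=162.1. 8·(0.5275 − sin(2π·0.5275)/(2π)) = 4.4381 → s = 4.4381
radial distance = base radius + s = 48 + 4.4381 = 52.4381

52.4381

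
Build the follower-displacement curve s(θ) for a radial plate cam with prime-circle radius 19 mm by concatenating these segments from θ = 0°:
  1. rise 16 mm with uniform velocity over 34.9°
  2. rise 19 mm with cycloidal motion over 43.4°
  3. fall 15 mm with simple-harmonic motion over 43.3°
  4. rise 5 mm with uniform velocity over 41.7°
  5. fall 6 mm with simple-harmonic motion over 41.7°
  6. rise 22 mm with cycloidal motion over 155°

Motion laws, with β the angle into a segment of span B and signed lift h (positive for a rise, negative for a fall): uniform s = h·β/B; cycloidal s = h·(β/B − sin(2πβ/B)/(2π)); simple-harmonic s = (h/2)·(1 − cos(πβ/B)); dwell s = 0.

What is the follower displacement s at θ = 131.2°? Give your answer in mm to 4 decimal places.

seg 1 [0°–34.9°] uniform, h=16: full span → s += 16 → s = 16.0000
seg 2 [34.9°–78.3°] cycloidal, h=19: full span → s += 19 → s = 35.0000
seg 3 [78.3°–121.6°] simple-harmonic, h=-15: full span → s += -15 → s = 20.0000
seg 4 [121.6°–163.3°] uniform, h=5: θ=131.2° here. β=9.6, B=41.7. 5·9.6/41.7 = 1.1511 → s = 21.1511

21.1511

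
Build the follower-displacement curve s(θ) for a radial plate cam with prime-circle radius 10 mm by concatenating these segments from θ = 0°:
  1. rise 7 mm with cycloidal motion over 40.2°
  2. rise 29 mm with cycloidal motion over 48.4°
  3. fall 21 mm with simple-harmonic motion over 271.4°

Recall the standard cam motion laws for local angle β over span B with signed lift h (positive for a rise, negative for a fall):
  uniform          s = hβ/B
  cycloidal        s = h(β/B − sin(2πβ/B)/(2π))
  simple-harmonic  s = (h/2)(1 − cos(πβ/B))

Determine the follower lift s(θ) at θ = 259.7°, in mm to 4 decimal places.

seg 1 [0°–40.2°] cycloidal, h=7: full span → s += 7 → s = 7.0000
seg 2 [40.2°–88.6°] cycloidal, h=29: full span → s += 29 → s = 36.0000
seg 3 [88.6°–360°] simple-harmonic, h=-21: θ=259.7° here. β=171.1, B=271.4. -21/2·(1 − cos(π·0.6304)) = -14.6832 → s = 21.3168

21.3168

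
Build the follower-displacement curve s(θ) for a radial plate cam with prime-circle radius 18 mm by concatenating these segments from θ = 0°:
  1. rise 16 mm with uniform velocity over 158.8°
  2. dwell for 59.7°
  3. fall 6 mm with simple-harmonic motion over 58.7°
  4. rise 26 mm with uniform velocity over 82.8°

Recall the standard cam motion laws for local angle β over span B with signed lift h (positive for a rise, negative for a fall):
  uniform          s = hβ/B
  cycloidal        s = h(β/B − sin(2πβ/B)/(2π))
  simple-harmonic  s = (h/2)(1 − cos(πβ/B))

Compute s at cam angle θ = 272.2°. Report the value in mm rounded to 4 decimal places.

seg 1 [0°–158.8°] uniform, h=16: full span → s += 16 → s = 16.0000
seg 2 [158.8°–218.5°] dwell: s stays 16.0000
seg 3 [218.5°–277.2°] simple-harmonic, h=-6: θ=272.2° here. β=53.7, B=58.7. -6/2·(1 − cos(π·0.9148)) = -5.8932 → s = 10.1068

10.1068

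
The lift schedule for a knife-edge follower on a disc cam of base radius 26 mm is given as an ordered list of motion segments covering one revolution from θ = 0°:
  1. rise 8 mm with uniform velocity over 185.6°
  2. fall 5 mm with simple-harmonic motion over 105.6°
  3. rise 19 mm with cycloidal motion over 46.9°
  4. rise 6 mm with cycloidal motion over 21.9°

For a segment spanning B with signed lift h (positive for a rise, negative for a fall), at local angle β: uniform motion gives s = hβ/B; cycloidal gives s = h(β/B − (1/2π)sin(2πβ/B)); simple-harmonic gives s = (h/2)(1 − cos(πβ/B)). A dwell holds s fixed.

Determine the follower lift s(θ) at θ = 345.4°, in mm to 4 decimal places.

seg 1 [0°–185.6°] uniform, h=8: full span → s += 8 → s = 8.0000
seg 2 [185.6°–291.2°] simple-harmonic, h=-5: full span → s += -5 → s = 3.0000
seg 3 [291.2°–338.1°] cycloidal, h=19: full span → s += 19 → s = 22.0000
seg 4 [338.1°–360°] cycloidal, h=6: θ=345.4° here. β=7.3, B=21.9. 6·(0.3333 − sin(2π·0.3333)/(2π)) = 1.1730 → s = 23.1730

23.1730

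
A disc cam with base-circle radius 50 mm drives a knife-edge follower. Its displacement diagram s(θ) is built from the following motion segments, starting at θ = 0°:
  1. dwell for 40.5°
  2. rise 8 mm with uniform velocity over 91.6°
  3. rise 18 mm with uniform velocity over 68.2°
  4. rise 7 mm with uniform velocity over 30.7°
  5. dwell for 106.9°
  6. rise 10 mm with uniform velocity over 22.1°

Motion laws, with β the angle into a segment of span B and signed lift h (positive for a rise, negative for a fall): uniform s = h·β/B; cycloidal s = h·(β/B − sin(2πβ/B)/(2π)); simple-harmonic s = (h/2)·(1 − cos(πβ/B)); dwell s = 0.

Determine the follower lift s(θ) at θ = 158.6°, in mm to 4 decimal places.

seg 1 [0°–40.5°] dwell: s stays 0.0000
seg 2 [40.5°–132.1°] uniform, h=8: full span → s += 8 → s = 8.0000
seg 3 [132.1°–200.3°] uniform, h=18: θ=158.6° here. β=26.5, B=68.2. 18·26.5/68.2 = 6.9941 → s = 14.9941

14.9941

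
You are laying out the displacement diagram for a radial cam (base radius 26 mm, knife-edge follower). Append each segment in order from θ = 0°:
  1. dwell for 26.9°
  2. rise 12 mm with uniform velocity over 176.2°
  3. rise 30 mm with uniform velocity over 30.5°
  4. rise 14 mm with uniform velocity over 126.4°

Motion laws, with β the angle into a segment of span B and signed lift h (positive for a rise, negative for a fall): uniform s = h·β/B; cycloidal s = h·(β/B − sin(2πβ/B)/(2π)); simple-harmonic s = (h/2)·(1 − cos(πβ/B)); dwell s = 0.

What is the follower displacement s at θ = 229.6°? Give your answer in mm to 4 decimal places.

seg 1 [0°–26.9°] dwell: s stays 0.0000
seg 2 [26.9°–203.1°] uniform, h=12: full span → s += 12 → s = 12.0000
seg 3 [203.1°–233.6°] uniform, h=30: θ=229.6° here. β=26.5, B=30.5. 30·26.5/30.5 = 26.0656 → s = 38.0656

38.0656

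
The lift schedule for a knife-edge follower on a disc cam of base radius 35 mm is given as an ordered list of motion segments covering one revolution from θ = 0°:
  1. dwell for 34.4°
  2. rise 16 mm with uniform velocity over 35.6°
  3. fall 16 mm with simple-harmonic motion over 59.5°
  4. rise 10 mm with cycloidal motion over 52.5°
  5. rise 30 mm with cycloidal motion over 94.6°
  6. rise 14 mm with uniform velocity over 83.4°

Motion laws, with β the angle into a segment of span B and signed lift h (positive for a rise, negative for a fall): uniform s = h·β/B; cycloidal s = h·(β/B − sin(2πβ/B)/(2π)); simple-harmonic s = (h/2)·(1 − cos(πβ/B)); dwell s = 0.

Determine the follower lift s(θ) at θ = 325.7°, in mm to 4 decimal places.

seg 1 [0°–34.4°] dwell: s stays 0.0000
seg 2 [34.4°–70°] uniform, h=16: full span → s += 16 → s = 16.0000
seg 3 [70°–129.5°] simple-harmonic, h=-16: full span → s += -16 → s = 0.0000
seg 4 [129.5°–182°] cycloidal, h=10: full span → s += 10 → s = 10.0000
seg 5 [182°–276.6°] cycloidal, h=30: full span → s += 30 → s = 40.0000
seg 6 [276.6°–360°] uniform, h=14: θ=325.7° here. β=49.1, B=83.4. 14·49.1/83.4 = 8.2422 → s = 48.2422

48.2422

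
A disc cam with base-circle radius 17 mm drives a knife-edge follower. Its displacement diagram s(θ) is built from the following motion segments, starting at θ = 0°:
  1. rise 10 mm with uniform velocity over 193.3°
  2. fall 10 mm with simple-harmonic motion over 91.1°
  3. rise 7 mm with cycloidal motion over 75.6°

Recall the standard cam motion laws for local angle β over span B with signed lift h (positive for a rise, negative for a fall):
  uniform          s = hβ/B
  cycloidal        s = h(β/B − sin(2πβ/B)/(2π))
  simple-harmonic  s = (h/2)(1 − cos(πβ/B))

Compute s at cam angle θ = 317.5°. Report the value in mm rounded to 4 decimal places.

seg 1 [0°–193.3°] uniform, h=10: full span → s += 10 → s = 10.0000
seg 2 [193.3°–284.4°] simple-harmonic, h=-10: full span → s += -10 → s = 0.0000
seg 3 [284.4°–360°] cycloidal, h=7: θ=317.5° here. β=33.1, B=75.6. 7·(0.4378 − sin(2π·0.4378)/(2π)) = 2.6406 → s = 2.6406

2.6406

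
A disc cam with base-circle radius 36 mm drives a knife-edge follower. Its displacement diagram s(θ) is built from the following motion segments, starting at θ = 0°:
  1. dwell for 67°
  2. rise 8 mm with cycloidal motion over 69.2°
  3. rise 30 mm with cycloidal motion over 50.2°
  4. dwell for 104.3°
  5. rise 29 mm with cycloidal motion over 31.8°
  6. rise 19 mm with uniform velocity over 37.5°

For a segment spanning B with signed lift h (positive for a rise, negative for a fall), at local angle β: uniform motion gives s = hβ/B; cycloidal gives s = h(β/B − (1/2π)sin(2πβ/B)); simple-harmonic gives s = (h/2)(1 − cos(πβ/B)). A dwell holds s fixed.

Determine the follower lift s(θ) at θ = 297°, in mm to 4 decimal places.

seg 1 [0°–67°] dwell: s stays 0.0000
seg 2 [67°–136.2°] cycloidal, h=8: full span → s += 8 → s = 8.0000
seg 3 [136.2°–186.4°] cycloidal, h=30: full span → s += 30 → s = 38.0000
seg 4 [186.4°–290.7°] dwell: s stays 38.0000
seg 5 [290.7°–322.5°] cycloidal, h=29: θ=297° here. β=6.3, B=31.8. 29·(0.1981 − sin(2π·0.1981)/(2π)) = 1.3729 → s = 39.3729

39.3729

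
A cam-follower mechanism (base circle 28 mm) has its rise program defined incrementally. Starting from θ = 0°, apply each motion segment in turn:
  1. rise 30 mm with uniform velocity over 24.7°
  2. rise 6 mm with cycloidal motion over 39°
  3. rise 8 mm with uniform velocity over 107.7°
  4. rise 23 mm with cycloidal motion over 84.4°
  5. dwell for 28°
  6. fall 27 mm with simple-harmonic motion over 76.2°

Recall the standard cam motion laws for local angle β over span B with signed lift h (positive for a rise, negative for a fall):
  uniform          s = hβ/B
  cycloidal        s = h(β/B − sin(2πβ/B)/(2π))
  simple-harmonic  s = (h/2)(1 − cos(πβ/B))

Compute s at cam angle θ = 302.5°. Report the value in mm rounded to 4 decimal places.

seg 1 [0°–24.7°] uniform, h=30: full span → s += 30 → s = 30.0000
seg 2 [24.7°–63.7°] cycloidal, h=6: full span → s += 6 → s = 36.0000
seg 3 [63.7°–171.4°] uniform, h=8: full span → s += 8 → s = 44.0000
seg 4 [171.4°–255.8°] cycloidal, h=23: full span → s += 23 → s = 67.0000
seg 5 [255.8°–283.8°] dwell: s stays 67.0000
seg 6 [283.8°–360°] simple-harmonic, h=-27: θ=302.5° here. β=18.7, B=76.2. -27/2·(1 − cos(π·0.2454)) = -3.8173 → s = 63.1827

63.1827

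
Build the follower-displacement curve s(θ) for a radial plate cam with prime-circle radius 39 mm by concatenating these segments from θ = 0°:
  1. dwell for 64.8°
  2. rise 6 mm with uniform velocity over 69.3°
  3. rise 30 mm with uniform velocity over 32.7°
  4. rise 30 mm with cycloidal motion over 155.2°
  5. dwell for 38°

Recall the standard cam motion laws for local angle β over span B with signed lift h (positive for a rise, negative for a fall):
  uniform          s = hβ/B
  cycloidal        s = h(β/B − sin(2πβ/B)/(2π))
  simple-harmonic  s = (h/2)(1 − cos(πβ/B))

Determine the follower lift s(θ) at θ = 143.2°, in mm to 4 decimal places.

seg 1 [0°–64.8°] dwell: s stays 0.0000
seg 2 [64.8°–134.1°] uniform, h=6: full span → s += 6 → s = 6.0000
seg 3 [134.1°–166.8°] uniform, h=30: θ=143.2° here. β=9.1, B=32.7. 30·9.1/32.7 = 8.3486 → s = 14.3486

14.3486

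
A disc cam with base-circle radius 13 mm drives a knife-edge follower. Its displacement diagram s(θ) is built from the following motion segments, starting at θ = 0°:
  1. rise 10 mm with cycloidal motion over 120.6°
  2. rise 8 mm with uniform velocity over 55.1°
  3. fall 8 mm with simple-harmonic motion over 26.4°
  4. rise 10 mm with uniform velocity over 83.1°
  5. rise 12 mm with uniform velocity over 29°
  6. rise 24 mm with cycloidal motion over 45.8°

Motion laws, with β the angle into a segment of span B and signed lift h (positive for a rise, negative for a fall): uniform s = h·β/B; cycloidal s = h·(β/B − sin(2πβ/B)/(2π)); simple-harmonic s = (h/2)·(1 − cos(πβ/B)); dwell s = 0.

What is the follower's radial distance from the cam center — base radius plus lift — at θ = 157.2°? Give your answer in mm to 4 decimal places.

seg 1 [0°–120.6°] cycloidal, h=10: full span → s += 10 → s = 10.0000
seg 2 [120.6°–175.7°] uniform, h=8: θ=157.2° here. β=36.6, B=55.1. 8·36.6/55.1 = 5.3140 → s = 15.3140
radial distance = base radius + s = 13 + 15.3140 = 28.3140

28.3140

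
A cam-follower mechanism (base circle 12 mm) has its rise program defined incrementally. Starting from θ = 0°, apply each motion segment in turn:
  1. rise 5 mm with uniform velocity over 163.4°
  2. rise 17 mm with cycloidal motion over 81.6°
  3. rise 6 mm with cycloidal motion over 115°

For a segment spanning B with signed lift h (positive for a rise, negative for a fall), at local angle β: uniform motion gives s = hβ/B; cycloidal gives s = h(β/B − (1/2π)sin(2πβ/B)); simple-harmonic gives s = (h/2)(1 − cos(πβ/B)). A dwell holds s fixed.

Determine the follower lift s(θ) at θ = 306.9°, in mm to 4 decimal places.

seg 1 [0°–163.4°] uniform, h=5: full span → s += 5 → s = 5.0000
seg 2 [163.4°–245°] cycloidal, h=17: full span → s += 17 → s = 22.0000
seg 3 [245°–360°] cycloidal, h=6: θ=306.9° here. β=61.9, B=115. 6·(0.5383 − sin(2π·0.5383)/(2π)) = 3.4569 → s = 25.4569

25.4569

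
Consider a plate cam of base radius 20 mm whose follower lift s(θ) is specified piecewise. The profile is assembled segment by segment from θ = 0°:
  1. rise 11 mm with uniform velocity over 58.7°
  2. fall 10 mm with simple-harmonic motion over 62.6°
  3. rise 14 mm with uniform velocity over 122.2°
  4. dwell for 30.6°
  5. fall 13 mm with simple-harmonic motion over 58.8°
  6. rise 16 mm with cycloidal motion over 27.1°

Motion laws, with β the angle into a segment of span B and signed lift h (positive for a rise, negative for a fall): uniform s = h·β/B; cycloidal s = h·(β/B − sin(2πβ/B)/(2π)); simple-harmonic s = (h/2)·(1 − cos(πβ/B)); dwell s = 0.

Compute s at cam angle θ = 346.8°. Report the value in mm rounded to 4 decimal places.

seg 1 [0°–58.7°] uniform, h=11: full span → s += 11 → s = 11.0000
seg 2 [58.7°–121.3°] simple-harmonic, h=-10: full span → s += -10 → s = 1.0000
seg 3 [121.3°–243.5°] uniform, h=14: full span → s += 14 → s = 15.0000
seg 4 [243.5°–274.1°] dwell: s stays 15.0000
seg 5 [274.1°–332.9°] simple-harmonic, h=-13: full span → s += -13 → s = 2.0000
seg 6 [332.9°–360°] cycloidal, h=16: θ=346.8° here. β=13.9, B=27.1. 16·(0.5129 − sin(2π·0.5129)/(2π)) = 8.4131 → s = 10.4131

10.4131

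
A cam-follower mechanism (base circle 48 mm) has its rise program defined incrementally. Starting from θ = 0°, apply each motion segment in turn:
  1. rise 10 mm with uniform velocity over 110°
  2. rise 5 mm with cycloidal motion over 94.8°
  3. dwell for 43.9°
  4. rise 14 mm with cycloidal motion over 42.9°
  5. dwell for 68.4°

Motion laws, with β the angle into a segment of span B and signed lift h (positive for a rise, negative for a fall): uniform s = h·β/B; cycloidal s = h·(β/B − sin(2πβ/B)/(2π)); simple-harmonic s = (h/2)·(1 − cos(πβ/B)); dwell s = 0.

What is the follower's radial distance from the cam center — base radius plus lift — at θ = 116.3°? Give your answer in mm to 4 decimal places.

seg 1 [0°–110°] uniform, h=10: full span → s += 10 → s = 10.0000
seg 2 [110°–204.8°] cycloidal, h=5: θ=116.3° here. β=6.3, B=94.8. 5·(0.0665 − sin(2π·0.0665)/(2π)) = 0.0096 → s = 10.0096
radial distance = base radius + s = 48 + 10.0096 = 58.0096

58.0096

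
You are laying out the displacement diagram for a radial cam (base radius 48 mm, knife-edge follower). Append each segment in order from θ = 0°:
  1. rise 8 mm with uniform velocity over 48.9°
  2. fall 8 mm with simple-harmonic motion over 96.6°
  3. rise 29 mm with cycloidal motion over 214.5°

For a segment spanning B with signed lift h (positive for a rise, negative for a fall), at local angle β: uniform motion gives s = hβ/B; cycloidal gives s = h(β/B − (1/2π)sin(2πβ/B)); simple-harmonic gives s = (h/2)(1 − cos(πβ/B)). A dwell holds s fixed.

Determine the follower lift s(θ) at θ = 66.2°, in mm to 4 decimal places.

seg 1 [0°–48.9°] uniform, h=8: full span → s += 8 → s = 8.0000
seg 2 [48.9°–145.5°] simple-harmonic, h=-8: θ=66.2° here. β=17.3, B=96.6. -8/2·(1 − cos(π·0.1791)) = -0.6166 → s = 7.3834

7.3834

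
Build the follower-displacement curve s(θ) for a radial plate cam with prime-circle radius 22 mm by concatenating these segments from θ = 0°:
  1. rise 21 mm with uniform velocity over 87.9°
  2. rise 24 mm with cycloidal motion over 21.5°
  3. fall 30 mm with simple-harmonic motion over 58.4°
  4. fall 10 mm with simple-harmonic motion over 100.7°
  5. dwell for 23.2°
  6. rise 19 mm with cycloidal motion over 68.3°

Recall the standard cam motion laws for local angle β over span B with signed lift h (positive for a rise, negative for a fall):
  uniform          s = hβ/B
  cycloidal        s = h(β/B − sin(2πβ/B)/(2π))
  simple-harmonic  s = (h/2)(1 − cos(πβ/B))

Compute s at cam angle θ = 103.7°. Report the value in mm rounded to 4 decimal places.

seg 1 [0°–87.9°] uniform, h=21: full span → s += 21 → s = 21.0000
seg 2 [87.9°–109.4°] cycloidal, h=24: θ=103.7° here. β=15.8, B=21.5. 24·(0.7349 − sin(2π·0.7349)/(2π)) = 21.4397 → s = 42.4397

42.4397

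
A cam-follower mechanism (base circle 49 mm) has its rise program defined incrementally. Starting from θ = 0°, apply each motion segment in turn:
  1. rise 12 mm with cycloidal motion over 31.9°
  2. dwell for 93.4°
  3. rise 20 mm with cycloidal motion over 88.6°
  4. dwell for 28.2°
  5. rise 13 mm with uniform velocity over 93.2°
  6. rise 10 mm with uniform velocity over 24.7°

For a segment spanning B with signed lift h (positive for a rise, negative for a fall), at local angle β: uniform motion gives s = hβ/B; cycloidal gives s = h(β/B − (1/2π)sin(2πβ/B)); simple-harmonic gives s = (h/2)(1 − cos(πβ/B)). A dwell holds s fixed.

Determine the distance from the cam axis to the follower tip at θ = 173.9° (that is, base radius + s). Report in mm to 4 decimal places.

seg 1 [0°–31.9°] cycloidal, h=12: full span → s += 12 → s = 12.0000
seg 2 [31.9°–125.3°] dwell: s stays 12.0000
seg 3 [125.3°–213.9°] cycloidal, h=20: θ=173.9° here. β=48.6, B=88.6. 20·(0.5485 − sin(2π·0.5485)/(2π)) = 11.9263 → s = 23.9263
radial distance = base radius + s = 49 + 23.9263 = 72.9263

72.9263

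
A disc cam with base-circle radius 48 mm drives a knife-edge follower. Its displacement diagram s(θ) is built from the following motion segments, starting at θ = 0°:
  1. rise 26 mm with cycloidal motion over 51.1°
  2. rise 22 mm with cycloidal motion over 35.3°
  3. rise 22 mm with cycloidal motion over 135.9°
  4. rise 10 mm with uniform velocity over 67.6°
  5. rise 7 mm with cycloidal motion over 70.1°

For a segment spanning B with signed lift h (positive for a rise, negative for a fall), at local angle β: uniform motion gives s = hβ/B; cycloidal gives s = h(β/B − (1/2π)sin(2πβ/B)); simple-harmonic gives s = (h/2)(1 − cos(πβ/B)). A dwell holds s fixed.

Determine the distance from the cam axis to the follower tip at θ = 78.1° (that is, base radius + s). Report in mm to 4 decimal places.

seg 1 [0°–51.1°] cycloidal, h=26: full span → s += 26 → s = 26.0000
seg 2 [51.1°–86.4°] cycloidal, h=22: θ=78.1° here. β=27, B=35.3. 22·(0.7649 − sin(2π·0.7649)/(2π)) = 20.3133 → s = 46.3133
radial distance = base radius + s = 48 + 46.3133 = 94.3133

94.3133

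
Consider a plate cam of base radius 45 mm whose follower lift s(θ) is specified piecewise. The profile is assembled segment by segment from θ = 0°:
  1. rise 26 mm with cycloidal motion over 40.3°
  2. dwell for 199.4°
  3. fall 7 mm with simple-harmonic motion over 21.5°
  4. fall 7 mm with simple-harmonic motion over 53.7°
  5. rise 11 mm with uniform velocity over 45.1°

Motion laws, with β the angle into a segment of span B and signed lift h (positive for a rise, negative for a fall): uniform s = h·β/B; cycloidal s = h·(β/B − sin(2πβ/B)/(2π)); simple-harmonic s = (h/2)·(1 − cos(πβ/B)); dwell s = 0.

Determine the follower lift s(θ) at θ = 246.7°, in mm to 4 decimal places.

seg 1 [0°–40.3°] cycloidal, h=26: full span → s += 26 → s = 26.0000
seg 2 [40.3°–239.7°] dwell: s stays 26.0000
seg 3 [239.7°–261.2°] simple-harmonic, h=-7: θ=246.7° here. β=7, B=21.5. -7/2·(1 − cos(π·0.3256)) = -1.6767 → s = 24.3233

24.3233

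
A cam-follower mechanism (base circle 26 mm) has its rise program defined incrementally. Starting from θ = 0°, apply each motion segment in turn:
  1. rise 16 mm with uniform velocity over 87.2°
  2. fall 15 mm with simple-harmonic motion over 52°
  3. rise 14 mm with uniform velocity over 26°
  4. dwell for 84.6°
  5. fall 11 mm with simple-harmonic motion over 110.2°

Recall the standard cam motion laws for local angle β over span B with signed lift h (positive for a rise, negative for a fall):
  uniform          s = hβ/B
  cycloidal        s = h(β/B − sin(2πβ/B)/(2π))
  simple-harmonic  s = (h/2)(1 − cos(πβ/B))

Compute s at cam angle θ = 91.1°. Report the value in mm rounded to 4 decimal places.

seg 1 [0°–87.2°] uniform, h=16: full span → s += 16 → s = 16.0000
seg 2 [87.2°–139.2°] simple-harmonic, h=-15: θ=91.1° here. β=3.9, B=52. -15/2·(1 − cos(π·0.0750)) = -0.2072 → s = 15.7928

15.7928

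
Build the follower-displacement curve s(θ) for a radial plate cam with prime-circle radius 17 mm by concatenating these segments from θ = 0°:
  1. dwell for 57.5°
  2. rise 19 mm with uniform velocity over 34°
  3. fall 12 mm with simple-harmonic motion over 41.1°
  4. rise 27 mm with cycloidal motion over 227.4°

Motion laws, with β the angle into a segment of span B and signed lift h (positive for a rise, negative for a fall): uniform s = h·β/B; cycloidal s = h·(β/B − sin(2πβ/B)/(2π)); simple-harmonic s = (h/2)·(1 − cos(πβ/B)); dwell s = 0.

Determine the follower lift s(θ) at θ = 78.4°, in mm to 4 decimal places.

seg 1 [0°–57.5°] dwell: s stays 0.0000
seg 2 [57.5°–91.5°] uniform, h=19: θ=78.4° here. β=20.9, B=34. 19·20.9/34 = 11.6794 → s = 11.6794

11.6794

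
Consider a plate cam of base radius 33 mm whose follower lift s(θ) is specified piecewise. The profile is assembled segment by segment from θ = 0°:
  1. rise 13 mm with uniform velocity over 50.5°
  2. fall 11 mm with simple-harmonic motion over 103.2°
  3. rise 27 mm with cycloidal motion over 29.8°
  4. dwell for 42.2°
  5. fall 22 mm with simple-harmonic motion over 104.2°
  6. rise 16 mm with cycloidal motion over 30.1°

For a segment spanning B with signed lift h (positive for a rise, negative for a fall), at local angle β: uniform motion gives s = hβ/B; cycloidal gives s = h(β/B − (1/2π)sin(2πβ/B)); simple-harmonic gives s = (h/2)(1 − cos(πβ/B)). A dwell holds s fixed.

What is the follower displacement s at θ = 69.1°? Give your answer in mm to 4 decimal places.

seg 1 [0°–50.5°] uniform, h=13: full span → s += 13 → s = 13.0000
seg 2 [50.5°–153.7°] simple-harmonic, h=-11: θ=69.1° here. β=18.6, B=103.2. -11/2·(1 − cos(π·0.1802)) = -0.8584 → s = 12.1416

12.1416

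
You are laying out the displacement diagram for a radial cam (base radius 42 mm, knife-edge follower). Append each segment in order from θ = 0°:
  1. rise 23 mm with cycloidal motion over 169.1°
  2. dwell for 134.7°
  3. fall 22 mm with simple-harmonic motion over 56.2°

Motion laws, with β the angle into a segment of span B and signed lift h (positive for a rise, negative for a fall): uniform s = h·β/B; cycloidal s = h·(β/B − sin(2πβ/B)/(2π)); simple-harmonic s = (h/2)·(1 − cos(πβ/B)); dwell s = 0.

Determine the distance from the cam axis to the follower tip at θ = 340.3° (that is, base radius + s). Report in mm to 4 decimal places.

seg 1 [0°–169.1°] cycloidal, h=23: full span → s += 23 → s = 23.0000
seg 2 [169.1°–303.8°] dwell: s stays 23.0000
seg 3 [303.8°–360°] simple-harmonic, h=-22: θ=340.3° here. β=36.5, B=56.2. -22/2·(1 − cos(π·0.6495)) = -15.9775 → s = 7.0225
radial distance = base radius + s = 42 + 7.0225 = 49.0225

49.0225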